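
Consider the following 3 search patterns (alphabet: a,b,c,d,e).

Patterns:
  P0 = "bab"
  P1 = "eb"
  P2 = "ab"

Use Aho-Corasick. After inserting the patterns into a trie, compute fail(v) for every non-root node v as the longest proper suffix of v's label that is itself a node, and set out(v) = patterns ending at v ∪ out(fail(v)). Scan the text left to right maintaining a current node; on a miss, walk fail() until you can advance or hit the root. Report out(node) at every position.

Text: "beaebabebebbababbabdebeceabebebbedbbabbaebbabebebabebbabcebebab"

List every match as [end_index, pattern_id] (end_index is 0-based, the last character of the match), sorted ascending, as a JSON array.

Build automaton:
Trie (insert patterns):
  n0 'ε': a→6 b→1 e→4
  n1 'b': a→2
  n2 'ba': b→3
  n3 'bab': ·  [P0 ends]
  n4 'e': b→5
  n5 'eb': ·  [P1 ends]
  n6 'a': b→7
  n7 'ab': ·  [P2 ends]

Failure links (BFS by depth):
  n1('b'): parent n0 fail=0; on 'b' 0 → fail=0;  out ∅∪∅=∅
  n4('e'): parent n0 fail=0; on 'e' 0 → fail=0;  out ∅∪∅=∅
  n6('a'): parent n0 fail=0; on 'a' 0 → fail=0;  out ∅∪∅=∅
  n2('ba'): parent n1 fail=0; on 'a' 0 → fail=6;  out ∅∪∅=∅
  n5('eb'): parent n4 fail=0; on 'b' 0 → fail=1;  out {1}∪∅={1}
  n7('ab'): parent n6 fail=0; on 'b' 0 → fail=1;  out {2}∪∅={2}
  n3('bab'): parent n2 fail=6; on 'b' 6 → fail=7;  out {0}∪{2}={0,2}

Scan:
[0] read 'b'  n0⇒n1
[1] read 'e'  n1⇒n4 ·f
[2] read 'a'  n4⇒n6 ·f
[3] read 'e'  n6⇒n4 ·f
[4] read 'b'  n4⇒n5  emit P1@[3:4]
[5] read 'a'  n5⇒n2 ·f
[6] read 'b'  n2⇒n3  emit P0@[4:6],P2@[5:6]
[7] read 'e'  n3⇒n4 ·f
[8] read 'b'  n4⇒n5  emit P1@[7:8]
[9] read 'e'  n5⇒n4 ·f
[10] read 'b'  n4⇒n5  emit P1@[9:10]
[11] read 'b'  n5⇒n1 ·f
[12] read 'a'  n1⇒n2
[13] read 'b'  n2⇒n3  emit P0@[11:13],P2@[12:13]
[14] read 'a'  n3⇒n2 ·f
[15] read 'b'  n2⇒n3  emit P0@[13:15],P2@[14:15]
[16] read 'b'  n3⇒n1 ·f
[17] read 'a'  n1⇒n2
[18] read 'b'  n2⇒n3  emit P0@[16:18],P2@[17:18]
[19] read 'd'  n3⇒n0 ·f
[20] read 'e'  n0⇒n4
[21] read 'b'  n4⇒n5  emit P1@[20:21]
[22] read 'e'  n5⇒n4 ·f
[23] read 'c'  n4⇒n0 ·f
[24] read 'e'  n0⇒n4
[25] read 'a'  n4⇒n6 ·f
[26] read 'b'  n6⇒n7  emit P2@[25:26]
[27] read 'e'  n7⇒n4 ·f
[28] read 'b'  n4⇒n5  emit P1@[27:28]
[29] read 'e'  n5⇒n4 ·f
[30] read 'b'  n4⇒n5  emit P1@[29:30]
[31] read 'b'  n5⇒n1 ·f
[32] read 'e'  n1⇒n4 ·f
[33] read 'd'  n4⇒n0 ·f
[34] read 'b'  n0⇒n1
[35] read 'b'  n1⇒n1 ·f
[36] read 'a'  n1⇒n2
[37] read 'b'  n2⇒n3  emit P0@[35:37],P2@[36:37]
[38] read 'b'  n3⇒n1 ·f
[39] read 'a'  n1⇒n2
[40] read 'e'  n2⇒n4 ·f
[41] read 'b'  n4⇒n5  emit P1@[40:41]
[42] read 'b'  n5⇒n1 ·f
[43] read 'a'  n1⇒n2
[44] read 'b'  n2⇒n3  emit P0@[42:44],P2@[43:44]
[45] read 'e'  n3⇒n4 ·f
[46] read 'b'  n4⇒n5  emit P1@[45:46]
[47] read 'e'  n5⇒n4 ·f
[48] read 'b'  n4⇒n5  emit P1@[47:48]
[49] read 'a'  n5⇒n2 ·f
[50] read 'b'  n2⇒n3  emit P0@[48:50],P2@[49:50]
[51] read 'e'  n3⇒n4 ·f
[52] read 'b'  n4⇒n5  emit P1@[51:52]
[53] read 'b'  n5⇒n1 ·f
[54] read 'a'  n1⇒n2
[55] read 'b'  n2⇒n3  emit P0@[53:55],P2@[54:55]
[56] read 'c'  n3⇒n0 ·f
[57] read 'e'  n0⇒n4
[58] read 'b'  n4⇒n5  emit P1@[57:58]
[59] read 'e'  n5⇒n4 ·f
[60] read 'b'  n4⇒n5  emit P1@[59:60]
[61] read 'a'  n5⇒n2 ·f
[62] read 'b'  n2⇒n3  emit P0@[60:62],P2@[61:62]

Result: [[4,1],[6,0],[6,2],[8,1],[10,1],[13,0],[13,2],[15,0],[15,2],[18,0],[18,2],[21,1],[26,2],[28,1],[30,1],[37,0],[37,2],[41,1],[44,0],[44,2],[46,1],[48,1],[50,0],[50,2],[52,1],[55,0],[55,2],[58,1],[60,1],[62,0],[62,2]]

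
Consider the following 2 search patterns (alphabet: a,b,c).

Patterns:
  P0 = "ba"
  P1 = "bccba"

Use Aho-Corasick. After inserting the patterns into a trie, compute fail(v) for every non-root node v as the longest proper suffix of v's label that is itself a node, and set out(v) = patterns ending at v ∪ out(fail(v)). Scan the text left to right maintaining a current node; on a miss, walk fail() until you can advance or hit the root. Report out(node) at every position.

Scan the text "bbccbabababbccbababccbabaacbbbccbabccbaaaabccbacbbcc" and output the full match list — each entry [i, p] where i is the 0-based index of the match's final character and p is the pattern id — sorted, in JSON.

Build automaton:
Trie (insert patterns):
  0='ε' goto b→1
  1='b' goto a→2 c→3
  2='ba' goto ·  [P0 ends]
  3='bc' goto c→4
  4='bcc' goto b→5
  5='bccb' goto a→6
  6='bccba' goto ·  [P1 ends]

BFS fail/out derivation:
  n1('b'): parent n0 fail=0; on 'b' 0 → fail=0;  out ∅∪∅=∅
  n2('ba'): parent n1 fail=0; on 'a' 0 → fail=0;  out {0}∪∅={0}
  n3('bc'): parent n1 fail=0; on 'c' 0 → fail=0;  out ∅∪∅=∅
  n4('bcc'): parent n3 fail=0; on 'c' 0 → fail=0;  out ∅∪∅=∅
  n5('bccb'): parent n4 fail=0; on 'b' 0 → fail=1;  out ∅∪∅=∅
  n6('bccba'): parent n5 fail=1; on 'a' 1 → fail=2;  out {1}∪{0}={0,1}

Text stream:
[0] read 'b'  n0⇒n1
[1] read 'b'  n1⇒n1 ·f
[2] read 'c'  n1⇒n3
[3] read 'c'  n3⇒n4
[4] read 'b'  n4⇒n5
[5] read 'a'  n5⇒n6  emit P0@[4:5],P1@[1:5]
[6] read 'b'  n6⇒n1 ·f
[7] read 'a'  n1⇒n2  emit P0@[6:7]
[8] read 'b'  n2⇒n1 ·f
[9] read 'a'  n1⇒n2  emit P0@[8:9]
[10] read 'b'  n2⇒n1 ·f
[11] read 'b'  n1⇒n1 ·f
[12] read 'c'  n1⇒n3
[13] read 'c'  n3⇒n4
[14] read 'b'  n4⇒n5
[15] read 'a'  n5⇒n6  emit P0@[14:15],P1@[11:15]
[16] read 'b'  n6⇒n1 ·f
[17] read 'a'  n1⇒n2  emit P0@[16:17]
[18] read 'b'  n2⇒n1 ·f
[19] read 'c'  n1⇒n3
[20] read 'c'  n3⇒n4
[21] read 'b'  n4⇒n5
[22] read 'a'  n5⇒n6  emit P0@[21:22],P1@[18:22]
[23] read 'b'  n6⇒n1 ·f
[24] read 'a'  n1⇒n2  emit P0@[23:24]
[25] read 'a'  n2⇒n0 ·f
[26] read 'c'  n0⇒n0
[27] read 'b'  n0⇒n1
[28] read 'b'  n1⇒n1 ·f
[29] read 'b'  n1⇒n1 ·f
[30] read 'c'  n1⇒n3
[31] read 'c'  n3⇒n4
[32] read 'b'  n4⇒n5
[33] read 'a'  n5⇒n6  emit P0@[32:33],P1@[29:33]
[34] read 'b'  n6⇒n1 ·f
[35] read 'c'  n1⇒n3
[36] read 'c'  n3⇒n4
[37] read 'b'  n4⇒n5
[38] read 'a'  n5⇒n6  emit P0@[37:38],P1@[34:38]
[39] read 'a'  n6⇒n0 ·f
[40] read 'a'  n0⇒n0
[41] read 'a'  n0⇒n0
[42] read 'b'  n0⇒n1
[43] read 'c'  n1⇒n3
[44] read 'c'  n3⇒n4
[45] read 'b'  n4⇒n5
[46] read 'a'  n5⇒n6  emit P0@[45:46],P1@[42:46]
[47] read 'c'  n6⇒n0 ·f
[48] read 'b'  n0⇒n1
[49] read 'b'  n1⇒n1 ·f
[50] read 'c'  n1⇒n3
[51] read 'c'  n3⇒n4

All matches (sorted): [[5,0],[5,1],[7,0],[9,0],[15,0],[15,1],[17,0],[22,0],[22,1],[24,0],[33,0],[33,1],[38,0],[38,1],[46,0],[46,1]]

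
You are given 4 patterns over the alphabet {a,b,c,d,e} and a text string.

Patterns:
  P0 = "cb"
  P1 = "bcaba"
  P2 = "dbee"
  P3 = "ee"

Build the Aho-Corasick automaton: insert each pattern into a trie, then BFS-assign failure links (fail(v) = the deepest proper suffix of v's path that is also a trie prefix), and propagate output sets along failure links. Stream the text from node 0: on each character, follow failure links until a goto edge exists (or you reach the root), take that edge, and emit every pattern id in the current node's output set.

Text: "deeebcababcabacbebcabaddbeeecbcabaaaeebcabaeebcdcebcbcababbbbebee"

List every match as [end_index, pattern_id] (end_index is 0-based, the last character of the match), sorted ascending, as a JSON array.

Build:
Trie nodes:
  0='ε' goto b→3 c→1 d→8 e→12
  1='c' goto b→2
  2='cb' goto ·  ←P0
  3='b' goto c→4
  4='bc' goto a→5
  5='bca' goto b→6
  6='bcab' goto a→7
  7='bcaba' goto ·  ←P1
  8='d' goto b→9
  9='db' goto e→10
  10='dbe' goto e→11
  11='dbee' goto ·  ←P2
  12='e' goto e→13
  13='ee' goto ·  ←P3

BFS fail/out derivation:
  n1('c'): parent n0 fail=0; on 'c' 0 → fail=0;  out ∅∪∅=∅
  n3('b'): parent n0 fail=0; on 'b' 0 → fail=0;  out ∅∪∅=∅
  n8('d'): parent n0 fail=0; on 'd' 0 → fail=0;  out ∅∪∅=∅
  n12('e'): parent n0 fail=0; on 'e' 0 → fail=0;  out ∅∪∅=∅
  n2('cb'): parent n1 fail=0; on 'b' 0 → fail=3;  out {0}∪∅={0}
  n4('bc'): parent n3 fail=0; on 'c' 0 → fail=1;  out ∅∪∅=∅
  n9('db'): parent n8 fail=0; on 'b' 0 → fail=3;  out ∅∪∅=∅
  n13('ee'): parent n12 fail=0; on 'e' 0 → fail=12;  out {3}∪∅={3}
  n5('bca'): parent n4 fail=1; on 'a' 1→0 → fail=0;  out ∅∪∅=∅
  n10('dbe'): parent n9 fail=3; on 'e' 3→0 → fail=12;  out ∅∪∅=∅
  n6('bcab'): parent n5 fail=0; on 'b' 0 → fail=3;  out ∅∪∅=∅
  n11('dbee'): parent n10 fail=12; on 'e' 12 → fail=13;  out {2}∪{3}={2,3}
  n7('bcaba'): parent n6 fail=3; on 'a' 3→0 → fail=0;  out {1}∪∅={1}

Scan:
[0] read 'd'  n0⇒n8
[1] read 'e'  n8⇒n12 (via fail)
[2] read 'e'  n12⇒n13  ** P3@[1:2]
[3] read 'e'  n13⇒n13 (via fail)  ** P3@[2:3]
[4] read 'b'  n13⇒n3 (via fail)
[5] read 'c'  n3⇒n4
[6] read 'a'  n4⇒n5
[7] read 'b'  n5⇒n6
[8] read 'a'  n6⇒n7  ** P1@[4:8]
[9] read 'b'  n7⇒n3 (via fail)
[10] read 'c'  n3⇒n4
[11] read 'a'  n4⇒n5
[12] read 'b'  n5⇒n6
[13] read 'a'  n6⇒n7  ** P1@[9:13]
[14] read 'c'  n7⇒n1 (via fail)
[15] read 'b'  n1⇒n2  ** P0@[14:15]
[16] read 'e'  n2⇒n12 (via fail)
[17] read 'b'  n12⇒n3 (via fail)
[18] read 'c'  n3⇒n4
[19] read 'a'  n4⇒n5
[20] read 'b'  n5⇒n6
[21] read 'a'  n6⇒n7  ** P1@[17:21]
[22] read 'd'  n7⇒n8 (via fail)
[23] read 'd'  n8⇒n8 (via fail)
[24] read 'b'  n8⇒n9
[25] read 'e'  n9⇒n10
[26] read 'e'  n10⇒n11  ** P2@[23:26],P3@[25:26]
[27] read 'e'  n11⇒n13 (via fail)  ** P3@[26:27]
[28] read 'c'  n13⇒n1 (via fail)
[29] read 'b'  n1⇒n2  ** P0@[28:29]
[30] read 'c'  n2⇒n4 (via fail)
[31] read 'a'  n4⇒n5
[32] read 'b'  n5⇒n6
[33] read 'a'  n6⇒n7  ** P1@[29:33]
[34] read 'a'  n7⇒n0 (via fail)
[35] read 'a'  n0⇒n0
[36] read 'e'  n0⇒n12
[37] read 'e'  n12⇒n13  ** P3@[36:37]
[38] read 'b'  n13⇒n3 (via fail)
[39] read 'c'  n3⇒n4
[40] read 'a'  n4⇒n5
[41] read 'b'  n5⇒n6
[42] read 'a'  n6⇒n7  ** P1@[38:42]
[43] read 'e'  n7⇒n12 (via fail)
[44] read 'e'  n12⇒n13  ** P3@[43:44]
[45] read 'b'  n13⇒n3 (via fail)
[46] read 'c'  n3⇒n4
[47] read 'd'  n4⇒n8 (via fail)
[48] read 'c'  n8⇒n1 (via fail)
[49] read 'e'  n1⇒n12 (via fail)
[50] read 'b'  n12⇒n3 (via fail)
[51] read 'c'  n3⇒n4
[52] read 'b'  n4⇒n2 (via fail)  ** P0@[51:52]
[53] read 'c'  n2⇒n4 (via fail)
[54] read 'a'  n4⇒n5
[55] read 'b'  n5⇒n6
[56] read 'a'  n6⇒n7  ** P1@[52:56]
[57] read 'b'  n7⇒n3 (via fail)
[58] read 'b'  n3⇒n3 (via fail)
[59] read 'b'  n3⇒n3 (via fail)
[60] read 'b'  n3⇒n3 (via fail)
[61] read 'e'  n3⇒n12 (via fail)
[62] read 'b'  n12⇒n3 (via fail)
[63] read 'e'  n3⇒n12 (via fail)
[64] read 'e'  n12⇒n13  ** P3@[63:64]

Matches: [[2,3],[3,3],[8,1],[13,1],[15,0],[21,1],[26,2],[26,3],[27,3],[29,0],[33,1],[37,3],[42,1],[44,3],[52,0],[56,1],[64,3]]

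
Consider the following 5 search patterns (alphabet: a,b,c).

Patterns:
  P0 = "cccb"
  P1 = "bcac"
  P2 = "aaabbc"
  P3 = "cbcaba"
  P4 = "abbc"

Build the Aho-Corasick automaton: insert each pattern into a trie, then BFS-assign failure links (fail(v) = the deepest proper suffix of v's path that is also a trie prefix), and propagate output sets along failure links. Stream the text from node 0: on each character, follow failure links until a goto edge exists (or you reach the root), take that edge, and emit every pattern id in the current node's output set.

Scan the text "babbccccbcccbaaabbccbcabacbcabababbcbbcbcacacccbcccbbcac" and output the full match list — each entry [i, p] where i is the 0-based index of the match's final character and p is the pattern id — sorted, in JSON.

Build:
Trie (insert patterns):
  0='ε' goto a→9 b→5 c→1
  1='c' goto b→15 c→2
  2='cc' goto c→3
  3='ccc' goto b→4
  4='cccb' goto ·  [P0 ends]
  5='b' goto c→6
  6='bc' goto a→7
  7='bca' goto c→8
  8='bcac' goto ·  [P1 ends]
  9='a' goto a→10 b→20
  10='aa' goto a→11
  11='aaa' goto b→12
  12='aaab' goto b→13
  13='aaabb' goto c→14
  14='aaabbc' goto ·  [P2 ends]
  15='cb' goto c→16
  16='cbc' goto a→17
  17='cbca' goto b→18
  18='cbcab' goto a→19
  19='cbcaba' goto ·  [P3 ends]
  20='ab' goto b→21
  21='abb' goto c→22
  22='abbc' goto ·  [P4 ends]

BFS fail/out derivation:
  fail(1) 'c': from fail(0)=0 chase 'c': 0 ⇒ 0;  out=∅∪out(0)=∅
  fail(5) 'b': from fail(0)=0 chase 'b': 0 ⇒ 0;  out=∅∪out(0)=∅
  fail(9) 'a': from fail(0)=0 chase 'a': 0 ⇒ 0;  out=∅∪out(0)=∅
  fail(2) 'cc': from fail(1)=0 chase 'c': 0 ⇒ 1;  out=∅∪out(1)=∅
  fail(6) 'bc': from fail(5)=0 chase 'c': 0 ⇒ 1;  out=∅∪out(1)=∅
  fail(10) 'aa': from fail(9)=0 chase 'a': 0 ⇒ 9;  out=∅∪out(9)=∅
  fail(15) 'cb': from fail(1)=0 chase 'b': 0 ⇒ 5;  out=∅∪out(5)=∅
  fail(20) 'ab': from fail(9)=0 chase 'b': 0 ⇒ 5;  out=∅∪out(5)=∅
  fail(3) 'ccc': from fail(2)=1 chase 'c': 1 ⇒ 2;  out=∅∪out(2)=∅
  fail(7) 'bca': from fail(6)=1 chase 'a': 1→0 ⇒ 9;  out=∅∪out(9)=∅
  fail(11) 'aaa': from fail(10)=9 chase 'a': 9 ⇒ 10;  out=∅∪out(10)=∅
  fail(16) 'cbc': from fail(15)=5 chase 'c': 5 ⇒ 6;  out=∅∪out(6)=∅
  fail(21) 'abb': from fail(20)=5 chase 'b': 5→0 ⇒ 5;  out=∅∪out(5)=∅
  fail(4) 'cccb': from fail(3)=2 chase 'b': 2→1 ⇒ 15;  out={0}∪out(15)={0}
  fail(8) 'bcac': from fail(7)=9 chase 'c': 9→0 ⇒ 1;  out={1}∪out(1)={1}
  fail(12) 'aaab': from fail(11)=10 chase 'b': 10→9 ⇒ 20;  out=∅∪out(20)=∅
  fail(17) 'cbca': from fail(16)=6 chase 'a': 6 ⇒ 7;  out=∅∪out(7)=∅
  fail(22) 'abbc': from fail(21)=5 chase 'c': 5 ⇒ 6;  out={4}∪out(6)={4}
  fail(13) 'aaabb': from fail(12)=20 chase 'b': 20 ⇒ 21;  out=∅∪out(21)=∅
  fail(18) 'cbcab': from fail(17)=7 chase 'b': 7→9 ⇒ 20;  out=∅∪out(20)=∅
  fail(14) 'aaabbc': from fail(13)=21 chase 'c': 21 ⇒ 22;  out={2}∪out(22)={2,4}
  fail(19) 'cbcaba': from fail(18)=20 chase 'a': 20→5→0 ⇒ 9;  out={3}∪out(9)={3}

Run:
pos 0 'b': at 5
pos 1 'a': at 9 ·f
pos 2 'b': at 20
pos 3 'b': at 21
pos 4 'c': at 22  ** P4@[1:4]
pos 5 'c': at 2 ·f
pos 6 'c': at 3
pos 7 'c': at 3 ·f
pos 8 'b': at 4  ** P0@[5:8]
pos 9 'c': at 16 ·f
pos 10 'c': at 2 ·f
pos 11 'c': at 3
pos 12 'b': at 4  ** P0@[9:12]
pos 13 'a': at 9 ·f
pos 14 'a': at 10
pos 15 'a': at 11
pos 16 'b': at 12
pos 17 'b': at 13
pos 18 'c': at 14  ** P2@[13:18],P4@[15:18]
pos 19 'c': at 2 ·f
pos 20 'b': at 15 ·f
pos 21 'c': at 16
pos 22 'a': at 17
pos 23 'b': at 18
pos 24 'a': at 19  ** P3@[19:24]
pos 25 'c': at 1 ·f
pos 26 'b': at 15
pos 27 'c': at 16
pos 28 'a': at 17
pos 29 'b': at 18
pos 30 'a': at 19  ** P3@[25:30]
pos 31 'b': at 20 ·f
pos 32 'a': at 9 ·f
pos 33 'b': at 20
pos 34 'b': at 21
pos 35 'c': at 22  ** P4@[32:35]
pos 36 'b': at 15 ·f
pos 37 'b': at 5 ·f
pos 38 'c': at 6
pos 39 'b': at 15 ·f
pos 40 'c': at 16
pos 41 'a': at 17
pos 42 'c': at 8 ·f  ** P1@[39:42]
pos 43 'a': at 9 ·f
pos 44 'c': at 1 ·f
pos 45 'c': at 2
pos 46 'c': at 3
pos 47 'b': at 4  ** P0@[44:47]
pos 48 'c': at 16 ·f
pos 49 'c': at 2 ·f
pos 50 'c': at 3
pos 51 'b': at 4  ** P0@[48:51]
pos 52 'b': at 5 ·f
pos 53 'c': at 6
pos 54 'a': at 7
pos 55 'c': at 8  ** P1@[52:55]

Result: [[4,4],[8,0],[12,0],[18,2],[18,4],[24,3],[30,3],[35,4],[42,1],[47,0],[51,0],[55,1]]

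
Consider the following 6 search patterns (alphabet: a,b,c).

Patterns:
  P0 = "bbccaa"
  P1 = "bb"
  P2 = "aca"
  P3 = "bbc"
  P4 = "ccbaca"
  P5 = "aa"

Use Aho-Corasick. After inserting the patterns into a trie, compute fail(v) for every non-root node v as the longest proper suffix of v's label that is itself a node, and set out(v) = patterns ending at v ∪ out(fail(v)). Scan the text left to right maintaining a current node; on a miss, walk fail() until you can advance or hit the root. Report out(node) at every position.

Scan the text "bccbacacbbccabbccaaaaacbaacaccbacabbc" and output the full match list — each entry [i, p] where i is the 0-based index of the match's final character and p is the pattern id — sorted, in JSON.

Build:
Trie nodes:
  0='ε' goto a→7 b→1 c→10
  1='b' goto b→2
  2='bb' goto c→3  ←P1
  3='bbc' goto c→4  ←P3
  4='bbcc' goto a→5
  5='bbcca' goto a→6
  6='bbccaa' goto ·  ←P0
  7='a' goto a→16 c→8
  8='ac' goto a→9
  9='aca' goto ·  ←P2
  10='c' goto c→11
  11='cc' goto b→12
  12='ccb' goto a→13
  13='ccba' goto c→14
  14='ccbac' goto a→15
  15='ccbaca' goto ·  ←P4
  16='aa' goto ·  ←P5

Failure links (BFS by depth):
  n1('b'): parent n0 fail=0; on 'b' 0 → fail=0;  out ∅∪∅=∅
  n7('a'): parent n0 fail=0; on 'a' 0 → fail=0;  out ∅∪∅=∅
  n10('c'): parent n0 fail=0; on 'c' 0 → fail=0;  out ∅∪∅=∅
  n2('bb'): parent n1 fail=0; on 'b' 0 → fail=1;  out {1}∪∅={1}
  n8('ac'): parent n7 fail=0; on 'c' 0 → fail=10;  out ∅∪∅=∅
  n11('cc'): parent n10 fail=0; on 'c' 0 → fail=10;  out ∅∪∅=∅
  n16('aa'): parent n7 fail=0; on 'a' 0 → fail=7;  out {5}∪∅={5}
  n3('bbc'): parent n2 fail=1; on 'c' 1→0 → fail=10;  out {3}∪∅={3}
  n9('aca'): parent n8 fail=10; on 'a' 10→0 → fail=7;  out {2}∪∅={2}
  n12('ccb'): parent n11 fail=10; on 'b' 10→0 → fail=1;  out ∅∪∅=∅
  n4('bbcc'): parent n3 fail=10; on 'c' 10 → fail=11;  out ∅∪∅=∅
  n13('ccba'): parent n12 fail=1; on 'a' 1→0 → fail=7;  out ∅∪∅=∅
  n5('bbcca'): parent n4 fail=11; on 'a' 11→10→0 → fail=7;  out ∅∪∅=∅
  n14('ccbac'): parent n13 fail=7; on 'c' 7 → fail=8;  out ∅∪∅=∅
  n6('bbccaa'): parent n5 fail=7; on 'a' 7 → fail=16;  out {0}∪{5}={0,5}
  n15('ccbaca'): parent n14 fail=8; on 'a' 8 → fail=9;  out {4}∪{2}={2,4}

Text stream:
pos 0 'b': at 1
pos 1 'c': at 10 (via fail)
pos 2 'c': at 11
pos 3 'b': at 12
pos 4 'a': at 13
pos 5 'c': at 14
pos 6 'a': at 15  ** P2@[4:6],P4@[1:6]
pos 7 'c': at 8 (via fail)
pos 8 'b': at 1 (via fail)
pos 9 'b': at 2  ** P1@[8:9]
pos 10 'c': at 3  ** P3@[8:10]
pos 11 'c': at 4
pos 12 'a': at 5
pos 13 'b': at 1 (via fail)
pos 14 'b': at 2  ** P1@[13:14]
pos 15 'c': at 3  ** P3@[13:15]
pos 16 'c': at 4
pos 17 'a': at 5
pos 18 'a': at 6  ** P0@[13:18],P5@[17:18]
pos 19 'a': at 16 (via fail)  ** P5@[18:19]
pos 20 'a': at 16 (via fail)  ** P5@[19:20]
pos 21 'a': at 16 (via fail)  ** P5@[20:21]
pos 22 'c': at 8 (via fail)
pos 23 'b': at 1 (via fail)
pos 24 'a': at 7 (via fail)
pos 25 'a': at 16  ** P5@[24:25]
pos 26 'c': at 8 (via fail)
pos 27 'a': at 9  ** P2@[25:27]
pos 28 'c': at 8 (via fail)
pos 29 'c': at 11 (via fail)
pos 30 'b': at 12
pos 31 'a': at 13
pos 32 'c': at 14
pos 33 'a': at 15  ** P2@[31:33],P4@[28:33]
pos 34 'b': at 1 (via fail)
pos 35 'b': at 2  ** P1@[34:35]
pos 36 'c': at 3  ** P3@[34:36]

All matches (sorted): [[6,2],[6,4],[9,1],[10,3],[14,1],[15,3],[18,0],[18,5],[19,5],[20,5],[21,5],[25,5],[27,2],[33,2],[33,4],[35,1],[36,3]]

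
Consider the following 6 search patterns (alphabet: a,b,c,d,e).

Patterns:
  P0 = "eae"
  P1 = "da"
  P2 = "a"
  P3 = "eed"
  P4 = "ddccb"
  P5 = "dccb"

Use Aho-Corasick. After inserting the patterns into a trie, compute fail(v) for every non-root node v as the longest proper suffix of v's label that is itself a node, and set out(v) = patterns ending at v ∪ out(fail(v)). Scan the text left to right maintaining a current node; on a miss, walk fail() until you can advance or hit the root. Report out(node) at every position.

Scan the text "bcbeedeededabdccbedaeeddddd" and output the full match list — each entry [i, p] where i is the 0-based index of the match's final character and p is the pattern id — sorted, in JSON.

Construct AC machine:
Trie (insert patterns):
  n0 'ε': a→6 d→4 e→1
  n1 'e': a→2 e→7
  n2 'ea': e→3
  n3 'eae': ·  [P0 ends]
  n4 'd': a→5 c→13 d→9
  n5 'da': ·  [P1 ends]
  n6 'a': ·  [P2 ends]
  n7 'ee': d→8
  n8 'eed': ·  [P3 ends]
  n9 'dd': c→10
  n10 'ddc': c→11
  n11 'ddcc': b→12
  n12 'ddccb': ·  [P4 ends]
  n13 'dc': c→14
  n14 'dcc': b→15
  n15 'dccb': ·  [P5 ends]

Failure links (BFS by depth):
  n1('e'): parent n0 fail=0; on 'e' 0 → fail=0;  out ∅∪∅=∅
  n4('d'): parent n0 fail=0; on 'd' 0 → fail=0;  out ∅∪∅=∅
  n6('a'): parent n0 fail=0; on 'a' 0 → fail=0;  out {2}∪∅={2}
  n2('ea'): parent n1 fail=0; on 'a' 0 → fail=6;  out ∅∪{2}={2}
  n5('da'): parent n4 fail=0; on 'a' 0 → fail=6;  out {1}∪{2}={1,2}
  n7('ee'): parent n1 fail=0; on 'e' 0 → fail=1;  out ∅∪∅=∅
  n9('dd'): parent n4 fail=0; on 'd' 0 → fail=4;  out ∅∪∅=∅
  n13('dc'): parent n4 fail=0; on 'c' 0 → fail=0;  out ∅∪∅=∅
  n3('eae'): parent n2 fail=6; on 'e' 6→0 → fail=1;  out {0}∪∅={0}
  n8('eed'): parent n7 fail=1; on 'd' 1→0 → fail=4;  out {3}∪∅={3}
  n10('ddc'): parent n9 fail=4; on 'c' 4 → fail=13;  out ∅∪∅=∅
  n14('dcc'): parent n13 fail=0; on 'c' 0 → fail=0;  out ∅∪∅=∅
  n11('ddcc'): parent n10 fail=13; on 'c' 13 → fail=14;  out ∅∪∅=∅
  n15('dccb'): parent n14 fail=0; on 'b' 0 → fail=0;  out {5}∪∅={5}
  n12('ddccb'): parent n11 fail=14; on 'b' 14 → fail=15;  out {4}∪{5}={4,5}

Text stream:
[0] read 'b'  n0⇒n0
[1] read 'c'  n0⇒n0
[2] read 'b'  n0⇒n0
[3] read 'e'  n0⇒n1
[4] read 'e'  n1⇒n7
[5] read 'd'  n7⇒n8  → match P3@[3:5]
[6] read 'e'  n8⇒n1 ·f
[7] read 'e'  n1⇒n7
[8] read 'd'  n7⇒n8  → match P3@[6:8]
[9] read 'e'  n8⇒n1 ·f
[10] read 'd'  n1⇒n4 ·f
[11] read 'a'  n4⇒n5  → match P1@[10:11],P2@[11:11]
[12] read 'b'  n5⇒n0 ·f
[13] read 'd'  n0⇒n4
[14] read 'c'  n4⇒n13
[15] read 'c'  n13⇒n14
[16] read 'b'  n14⇒n15  → match P5@[13:16]
[17] read 'e'  n15⇒n1 ·f
[18] read 'd'  n1⇒n4 ·f
[19] read 'a'  n4⇒n5  → match P1@[18:19],P2@[19:19]
[20] read 'e'  n5⇒n1 ·f
[21] read 'e'  n1⇒n7
[22] read 'd'  n7⇒n8  → match P3@[20:22]
[23] read 'd'  n8⇒n9 ·f
[24] read 'd'  n9⇒n9 ·f
[25] read 'd'  n9⇒n9 ·f
[26] read 'd'  n9⇒n9 ·f

All matches (sorted): [[5,3],[8,3],[11,1],[11,2],[16,5],[19,1],[19,2],[22,3]]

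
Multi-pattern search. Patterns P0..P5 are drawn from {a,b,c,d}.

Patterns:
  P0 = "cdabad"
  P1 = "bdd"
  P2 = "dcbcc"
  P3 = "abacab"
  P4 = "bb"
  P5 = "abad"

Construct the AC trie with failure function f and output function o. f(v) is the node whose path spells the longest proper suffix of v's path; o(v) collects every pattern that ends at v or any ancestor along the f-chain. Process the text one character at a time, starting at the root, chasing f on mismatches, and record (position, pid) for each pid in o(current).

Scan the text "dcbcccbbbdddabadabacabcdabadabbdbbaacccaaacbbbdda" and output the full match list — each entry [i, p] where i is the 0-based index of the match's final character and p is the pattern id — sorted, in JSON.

Construct AC machine:
Trie nodes:
  n0 'ε': a→15 b→7 c→1 d→10
  n1 'c': d→2
  n2 'cd': a→3
  n3 'cda': b→4
  n4 'cdab': a→5
  n5 'cdaba': d→6
  n6 'cdabad': ·  [P0 ends]
  n7 'b': b→21 d→8
  n8 'bd': d→9
  n9 'bdd': ·  [P1 ends]
  n10 'd': c→11
  n11 'dc': b→12
  n12 'dcb': c→13
  n13 'dcbc': c→14
  n14 'dcbcc': ·  [P2 ends]
  n15 'a': b→16
  n16 'ab': a→17
  n17 'aba': c→18 d→22
  n18 'abac': a→19
  n19 'abaca': b→20
  n20 'abacab': ·  [P3 ends]
  n21 'bb': ·  [P4 ends]
  n22 'abad': ·  [P5 ends]

BFS fail/out derivation:
  n1('c'): parent n0 fail=0; on 'c' 0 → fail=0;  out ∅∪∅=∅
  n7('b'): parent n0 fail=0; on 'b' 0 → fail=0;  out ∅∪∅=∅
  n10('d'): parent n0 fail=0; on 'd' 0 → fail=0;  out ∅∪∅=∅
  n15('a'): parent n0 fail=0; on 'a' 0 → fail=0;  out ∅∪∅=∅
  n2('cd'): parent n1 fail=0; on 'd' 0 → fail=10;  out ∅∪∅=∅
  n8('bd'): parent n7 fail=0; on 'd' 0 → fail=10;  out ∅∪∅=∅
  n11('dc'): parent n10 fail=0; on 'c' 0 → fail=1;  out ∅∪∅=∅
  n16('ab'): parent n15 fail=0; on 'b' 0 → fail=7;  out ∅∪∅=∅
  n21('bb'): parent n7 fail=0; on 'b' 0 → fail=7;  out {4}∪∅={4}
  n3('cda'): parent n2 fail=10; on 'a' 10→0 → fail=15;  out ∅∪∅=∅
  n9('bdd'): parent n8 fail=10; on 'd' 10→0 → fail=10;  out {1}∪∅={1}
  n12('dcb'): parent n11 fail=1; on 'b' 1→0 → fail=7;  out ∅∪∅=∅
  n17('aba'): parent n16 fail=7; on 'a' 7→0 → fail=15;  out ∅∪∅=∅
  n4('cdab'): parent n3 fail=15; on 'b' 15 → fail=16;  out ∅∪∅=∅
  n13('dcbc'): parent n12 fail=7; on 'c' 7→0 → fail=1;  out ∅∪∅=∅
  n18('abac'): parent n17 fail=15; on 'c' 15→0 → fail=1;  out ∅∪∅=∅
  n22('abad'): parent n17 fail=15; on 'd' 15→0 → fail=10;  out {5}∪∅={5}
  n5('cdaba'): parent n4 fail=16; on 'a' 16 → fail=17;  out ∅∪∅=∅
  n14('dcbcc'): parent n13 fail=1; on 'c' 1→0 → fail=1;  out {2}∪∅={2}
  n19('abaca'): parent n18 fail=1; on 'a' 1→0 → fail=15;  out ∅∪∅=∅
  n6('cdabad'): parent n5 fail=17; on 'd' 17 → fail=22;  out {0}∪{5}={0,5}
  n20('abacab'): parent n19 fail=15; on 'b' 15 → fail=16;  out {3}∪∅={3}

Scan:
[0] read 'd'  n0⇒n10
[1] read 'c'  n10⇒n11
[2] read 'b'  n11⇒n12
[3] read 'c'  n12⇒n13
[4] read 'c'  n13⇒n14  emit P2@[0:4]
[5] read 'c'  n14⇒n1 ·f
[6] read 'b'  n1⇒n7 ·f
[7] read 'b'  n7⇒n21  emit P4@[6:7]
[8] read 'b'  n21⇒n21 ·f  emit P4@[7:8]
[9] read 'd'  n21⇒n8 ·f
[10] read 'd'  n8⇒n9  emit P1@[8:10]
[11] read 'd'  n9⇒n10 ·f
[12] read 'a'  n10⇒n15 ·f
[13] read 'b'  n15⇒n16
[14] read 'a'  n16⇒n17
[15] read 'd'  n17⇒n22  emit P5@[12:15]
[16] read 'a'  n22⇒n15 ·f
[17] read 'b'  n15⇒n16
[18] read 'a'  n16⇒n17
[19] read 'c'  n17⇒n18
[20] read 'a'  n18⇒n19
[21] read 'b'  n19⇒n20  emit P3@[16:21]
[22] read 'c'  n20⇒n1 ·f
[23] read 'd'  n1⇒n2
[24] read 'a'  n2⇒n3
[25] read 'b'  n3⇒n4
[26] read 'a'  n4⇒n5
[27] read 'd'  n5⇒n6  emit P0@[22:27],P5@[24:27]
[28] read 'a'  n6⇒n15 ·f
[29] read 'b'  n15⇒n16
[30] read 'b'  n16⇒n21 ·f  emit P4@[29:30]
[31] read 'd'  n21⇒n8 ·f
[32] read 'b'  n8⇒n7 ·f
[33] read 'b'  n7⇒n21  emit P4@[32:33]
[34] read 'a'  n21⇒n15 ·f
[35] read 'a'  n15⇒n15 ·f
[36] read 'c'  n15⇒n1 ·f
[37] read 'c'  n1⇒n1 ·f
[38] read 'c'  n1⇒n1 ·f
[39] read 'a'  n1⇒n15 ·f
[40] read 'a'  n15⇒n15 ·f
[41] read 'a'  n15⇒n15 ·f
[42] read 'c'  n15⇒n1 ·f
[43] read 'b'  n1⇒n7 ·f
[44] read 'b'  n7⇒n21  emit P4@[43:44]
[45] read 'b'  n21⇒n21 ·f  emit P4@[44:45]
[46] read 'd'  n21⇒n8 ·f
[47] read 'd'  n8⇒n9  emit P1@[45:47]
[48] read 'a'  n9⇒n15 ·f

Matches: [[4,2],[7,4],[8,4],[10,1],[15,5],[21,3],[27,0],[27,5],[30,4],[33,4],[44,4],[45,4],[47,1]]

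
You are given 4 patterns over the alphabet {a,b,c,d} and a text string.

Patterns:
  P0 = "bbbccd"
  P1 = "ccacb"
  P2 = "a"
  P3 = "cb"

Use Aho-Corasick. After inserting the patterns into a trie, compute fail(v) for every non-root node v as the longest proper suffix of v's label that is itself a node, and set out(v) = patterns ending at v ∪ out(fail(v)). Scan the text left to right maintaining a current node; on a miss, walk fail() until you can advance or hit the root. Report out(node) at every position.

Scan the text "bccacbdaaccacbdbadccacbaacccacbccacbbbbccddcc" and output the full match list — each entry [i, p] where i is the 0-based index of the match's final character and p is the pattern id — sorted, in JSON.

Build automaton:
Trie nodes:
  0='ε' goto a→12 b→1 c→7
  1='b' goto b→2
  2='bb' goto b→3
  3='bbb' goto c→4
  4='bbbc' goto c→5
  5='bbbcc' goto d→6
  6='bbbccd' goto ·  [P0 ends]
  7='c' goto b→13 c→8
  8='cc' goto a→9
  9='cca' goto c→10
  10='ccac' goto b→11
  11='ccacb' goto ·  [P1 ends]
  12='a' goto ·  [P2 ends]
  13='cb' goto ·  [P3 ends]

Failure links (BFS by depth):
  fail(1) 'b': from fail(0)=0 chase 'b': 0 ⇒ 0;  out=∅∪out(0)=∅
  fail(7) 'c': from fail(0)=0 chase 'c': 0 ⇒ 0;  out=∅∪out(0)=∅
  fail(12) 'a': from fail(0)=0 chase 'a': 0 ⇒ 0;  out={2}∪out(0)={2}
  fail(2) 'bb': from fail(1)=0 chase 'b': 0 ⇒ 1;  out=∅∪out(1)=∅
  fail(8) 'cc': from fail(7)=0 chase 'c': 0 ⇒ 7;  out=∅∪out(7)=∅
  fail(13) 'cb': from fail(7)=0 chase 'b': 0 ⇒ 1;  out={3}∪out(1)={3}
  fail(3) 'bbb': from fail(2)=1 chase 'b': 1 ⇒ 2;  out=∅∪out(2)=∅
  fail(9) 'cca': from fail(8)=7 chase 'a': 7→0 ⇒ 12;  out=∅∪out(12)={2}
  fail(4) 'bbbc': from fail(3)=2 chase 'c': 2→1→0 ⇒ 7;  out=∅∪out(7)=∅
  fail(10) 'ccac': from fail(9)=12 chase 'c': 12→0 ⇒ 7;  out=∅∪out(7)=∅
  fail(5) 'bbbcc': from fail(4)=7 chase 'c': 7 ⇒ 8;  out=∅∪out(8)=∅
  fail(11) 'ccacb': from fail(10)=7 chase 'b': 7 ⇒ 13;  out={1}∪out(13)={1,3}
  fail(6) 'bbbccd': from fail(5)=8 chase 'd': 8→7→0 ⇒ 0;  out={0}∪out(0)={0}

Run:
i=0 'b': node 0→1
i=1 'c': node 1→7 (fail-walked)
i=2 'c': node 7→8
i=3 'a': node 8→9  → match P2@[3:3]
i=4 'c': node 9→10
i=5 'b': node 10→11  → match P1@[1:5],P3@[4:5]
i=6 'd': node 11→0 (fail-walked)
i=7 'a': node 0→12  → match P2@[7:7]
i=8 'a': node 12→12 (fail-walked)  → match P2@[8:8]
i=9 'c': node 12→7 (fail-walked)
i=10 'c': node 7→8
i=11 'a': node 8→9  → match P2@[11:11]
i=12 'c': node 9→10
i=13 'b': node 10→11  → match P1@[9:13],P3@[12:13]
i=14 'd': node 11→0 (fail-walked)
i=15 'b': node 0→1
i=16 'a': node 1→12 (fail-walked)  → match P2@[16:16]
i=17 'd': node 12→0 (fail-walked)
i=18 'c': node 0→7
i=19 'c': node 7→8
i=20 'a': node 8→9  → match P2@[20:20]
i=21 'c': node 9→10
i=22 'b': node 10→11  → match P1@[18:22],P3@[21:22]
i=23 'a': node 11→12 (fail-walked)  → match P2@[23:23]
i=24 'a': node 12→12 (fail-walked)  → match P2@[24:24]
i=25 'c': node 12→7 (fail-walked)
i=26 'c': node 7→8
i=27 'c': node 8→8 (fail-walked)
i=28 'a': node 8→9  → match P2@[28:28]
i=29 'c': node 9→10
i=30 'b': node 10→11  → match P1@[26:30],P3@[29:30]
i=31 'c': node 11→7 (fail-walked)
i=32 'c': node 7→8
i=33 'a': node 8→9  → match P2@[33:33]
i=34 'c': node 9→10
i=35 'b': node 10→11  → match P1@[31:35],P3@[34:35]
i=36 'b': node 11→2 (fail-walked)
i=37 'b': node 2→3
i=38 'b': node 3→3 (fail-walked)
i=39 'c': node 3→4
i=40 'c': node 4→5
i=41 'd': node 5→6  → match P0@[36:41]
i=42 'd': node 6→0 (fail-walked)
i=43 'c': node 0→7
i=44 'c': node 7→8

All matches (sorted): [[3,2],[5,1],[5,3],[7,2],[8,2],[11,2],[13,1],[13,3],[16,2],[20,2],[22,1],[22,3],[23,2],[24,2],[28,2],[30,1],[30,3],[33,2],[35,1],[35,3],[41,0]]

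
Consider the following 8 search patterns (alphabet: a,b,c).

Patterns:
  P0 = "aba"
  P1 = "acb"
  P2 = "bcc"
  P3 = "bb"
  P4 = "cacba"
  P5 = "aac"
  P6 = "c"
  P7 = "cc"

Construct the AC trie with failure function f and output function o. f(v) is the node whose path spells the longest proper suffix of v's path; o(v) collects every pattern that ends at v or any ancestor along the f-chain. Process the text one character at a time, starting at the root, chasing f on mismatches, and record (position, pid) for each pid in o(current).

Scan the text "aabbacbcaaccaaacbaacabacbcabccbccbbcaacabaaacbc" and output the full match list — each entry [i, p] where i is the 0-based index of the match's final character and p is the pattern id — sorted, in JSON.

Construct AC machine:
Trie (insert patterns):
  0='ε' goto a→1 b→6 c→10
  1='a' goto a→15 b→2 c→4
  2='ab' goto a→3
  3='aba' goto ·  ←P0
  4='ac' goto b→5
  5='acb' goto ·  ←P1
  6='b' goto b→9 c→7
  7='bc' goto c→8
  8='bcc' goto ·  ←P2
  9='bb' goto ·  ←P3
  10='c' goto a→11 c→17  ←P6
  11='ca' goto c→12
  12='cac' goto b→13
  13='cacb' goto a→14
  14='cacba' goto ·  ←P4
  15='aa' goto c→16
  16='aac' goto ·  ←P5
  17='cc' goto ·  ←P7

BFS fail/out derivation:
  n1('a'): parent n0 fail=0; on 'a' 0 → fail=0;  out ∅∪∅=∅
  n6('b'): parent n0 fail=0; on 'b' 0 → fail=0;  out ∅∪∅=∅
  n10('c'): parent n0 fail=0; on 'c' 0 → fail=0;  out {6}∪∅={6}
  n2('ab'): parent n1 fail=0; on 'b' 0 → fail=6;  out ∅∪∅=∅
  n4('ac'): parent n1 fail=0; on 'c' 0 → fail=10;  out ∅∪{6}={6}
  n7('bc'): parent n6 fail=0; on 'c' 0 → fail=10;  out ∅∪{6}={6}
  n9('bb'): parent n6 fail=0; on 'b' 0 → fail=6;  out {3}∪∅={3}
  n11('ca'): parent n10 fail=0; on 'a' 0 → fail=1;  out ∅∪∅=∅
  n15('aa'): parent n1 fail=0; on 'a' 0 → fail=1;  out ∅∪∅=∅
  n17('cc'): parent n10 fail=0; on 'c' 0 → fail=10;  out {7}∪{6}={6,7}
  n3('aba'): parent n2 fail=6; on 'a' 6→0 → fail=1;  out {0}∪∅={0}
  n5('acb'): parent n4 fail=10; on 'b' 10→0 → fail=6;  out {1}∪∅={1}
  n8('bcc'): parent n7 fail=10; on 'c' 10 → fail=17;  out {2}∪{6,7}={2,6,7}
  n12('cac'): parent n11 fail=1; on 'c' 1 → fail=4;  out ∅∪{6}={6}
  n16('aac'): parent n15 fail=1; on 'c' 1 → fail=4;  out {5}∪{6}={5,6}
  n13('cacb'): parent n12 fail=4; on 'b' 4 → fail=5;  out ∅∪{1}={1}
  n14('cacba'): parent n13 fail=5; on 'a' 5→6→0 → fail=1;  out {4}∪∅={4}

Scan:
pos 0 'a': at 1
pos 1 'a': at 15
pos 2 'b': at 2 ·f
pos 3 'b': at 9 ·f  ** P3@[2:3]
pos 4 'a': at 1 ·f
pos 5 'c': at 4  ** P6@[5:5]
pos 6 'b': at 5  ** P1@[4:6]
pos 7 'c': at 7 ·f  ** P6@[7:7]
pos 8 'a': at 11 ·f
pos 9 'a': at 15 ·f
pos 10 'c': at 16  ** P5@[8:10],P6@[10:10]
pos 11 'c': at 17 ·f  ** P6@[11:11],P7@[10:11]
pos 12 'a': at 11 ·f
pos 13 'a': at 15 ·f
pos 14 'a': at 15 ·f
pos 15 'c': at 16  ** P5@[13:15],P6@[15:15]
pos 16 'b': at 5 ·f  ** P1@[14:16]
pos 17 'a': at 1 ·f
pos 18 'a': at 15
pos 19 'c': at 16  ** P5@[17:19],P6@[19:19]
pos 20 'a': at 11 ·f
pos 21 'b': at 2 ·f
pos 22 'a': at 3  ** P0@[20:22]
pos 23 'c': at 4 ·f  ** P6@[23:23]
pos 24 'b': at 5  ** P1@[22:24]
pos 25 'c': at 7 ·f  ** P6@[25:25]
pos 26 'a': at 11 ·f
pos 27 'b': at 2 ·f
pos 28 'c': at 7 ·f  ** P6@[28:28]
pos 29 'c': at 8  ** P2@[27:29],P6@[29:29],P7@[28:29]
pos 30 'b': at 6 ·f
pos 31 'c': at 7  ** P6@[31:31]
pos 32 'c': at 8  ** P2@[30:32],P6@[32:32],P7@[31:32]
pos 33 'b': at 6 ·f
pos 34 'b': at 9  ** P3@[33:34]
pos 35 'c': at 7 ·f  ** P6@[35:35]
pos 36 'a': at 11 ·f
pos 37 'a': at 15 ·f
pos 38 'c': at 16  ** P5@[36:38],P6@[38:38]
pos 39 'a': at 11 ·f
pos 40 'b': at 2 ·f
pos 41 'a': at 3  ** P0@[39:41]
pos 42 'a': at 15 ·f
pos 43 'a': at 15 ·f
pos 44 'c': at 16  ** P5@[42:44],P6@[44:44]
pos 45 'b': at 5 ·f  ** P1@[43:45]
pos 46 'c': at 7 ·f  ** P6@[46:46]

All matches (sorted): [[3,3],[5,6],[6,1],[7,6],[10,5],[10,6],[11,6],[11,7],[15,5],[15,6],[16,1],[19,5],[19,6],[22,0],[23,6],[24,1],[25,6],[28,6],[29,2],[29,6],[29,7],[31,6],[32,2],[32,6],[32,7],[34,3],[35,6],[38,5],[38,6],[41,0],[44,5],[44,6],[45,1],[46,6]]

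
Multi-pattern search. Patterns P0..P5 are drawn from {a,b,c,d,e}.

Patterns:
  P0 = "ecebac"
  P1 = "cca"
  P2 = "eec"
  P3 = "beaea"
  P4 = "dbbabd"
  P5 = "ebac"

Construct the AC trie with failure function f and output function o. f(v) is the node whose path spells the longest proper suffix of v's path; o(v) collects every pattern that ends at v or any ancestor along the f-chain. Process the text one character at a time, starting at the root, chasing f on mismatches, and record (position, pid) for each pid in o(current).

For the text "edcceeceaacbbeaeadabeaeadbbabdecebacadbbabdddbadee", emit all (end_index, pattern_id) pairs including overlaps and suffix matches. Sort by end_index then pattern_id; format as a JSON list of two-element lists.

Construct AC machine:
Trie (insert patterns):
  0='ε' goto b→12 c→7 d→17 e→1
  1='e' goto b→23 c→2 e→10
  2='ec' goto e→3
  3='ece' goto b→4
  4='eceb' goto a→5
  5='eceba' goto c→6
  6='ecebac' goto ·  [P0 ends]
  7='c' goto c→8
  8='cc' goto a→9
  9='cca' goto ·  [P1 ends]
  10='ee' goto c→11
  11='eec' goto ·  [P2 ends]
  12='b' goto e→13
  13='be' goto a→14
  14='bea' goto e→15
  15='beae' goto a→16
  16='beaea' goto ·  [P3 ends]
  17='d' goto b→18
  18='db' goto b→19
  19='dbb' goto a→20
  20='dbba' goto b→21
  21='dbbab' goto d→22
  22='dbbabd' goto ·  [P4 ends]
  23='eb' goto a→24
  24='eba' goto c→25
  25='ebac' goto ·  [P5 ends]

Failure links (BFS by depth):
  fail(1) 'e': from fail(0)=0 chase 'e': 0 ⇒ 0;  out=∅∪out(0)=∅
  fail(7) 'c': from fail(0)=0 chase 'c': 0 ⇒ 0;  out=∅∪out(0)=∅
  fail(12) 'b': from fail(0)=0 chase 'b': 0 ⇒ 0;  out=∅∪out(0)=∅
  fail(17) 'd': from fail(0)=0 chase 'd': 0 ⇒ 0;  out=∅∪out(0)=∅
  fail(2) 'ec': from fail(1)=0 chase 'c': 0 ⇒ 7;  out=∅∪out(7)=∅
  fail(8) 'cc': from fail(7)=0 chase 'c': 0 ⇒ 7;  out=∅∪out(7)=∅
  fail(10) 'ee': from fail(1)=0 chase 'e': 0 ⇒ 1;  out=∅∪out(1)=∅
  fail(13) 'be': from fail(12)=0 chase 'e': 0 ⇒ 1;  out=∅∪out(1)=∅
  fail(18) 'db': from fail(17)=0 chase 'b': 0 ⇒ 12;  out=∅∪out(12)=∅
  fail(23) 'eb': from fail(1)=0 chase 'b': 0 ⇒ 12;  out=∅∪out(12)=∅
  fail(3) 'ece': from fail(2)=7 chase 'e': 7→0 ⇒ 1;  out=∅∪out(1)=∅
  fail(9) 'cca': from fail(8)=7 chase 'a': 7→0 ⇒ 0;  out={1}∪out(0)={1}
  fail(11) 'eec': from fail(10)=1 chase 'c': 1 ⇒ 2;  out={2}∪out(2)={2}
  fail(14) 'bea': from fail(13)=1 chase 'a': 1→0 ⇒ 0;  out=∅∪out(0)=∅
  fail(19) 'dbb': from fail(18)=12 chase 'b': 12→0 ⇒ 12;  out=∅∪out(12)=∅
  fail(24) 'eba': from fail(23)=12 chase 'a': 12→0 ⇒ 0;  out=∅∪out(0)=∅
  fail(4) 'eceb': from fail(3)=1 chase 'b': 1 ⇒ 23;  out=∅∪out(23)=∅
  fail(15) 'beae': from fail(14)=0 chase 'e': 0 ⇒ 1;  out=∅∪out(1)=∅
  fail(20) 'dbba': from fail(19)=12 chase 'a': 12→0 ⇒ 0;  out=∅∪out(0)=∅
  fail(25) 'ebac': from fail(24)=0 chase 'c': 0 ⇒ 7;  out={5}∪out(7)={5}
  fail(5) 'eceba': from fail(4)=23 chase 'a': 23 ⇒ 24;  out=∅∪out(24)=∅
  fail(16) 'beaea': from fail(15)=1 chase 'a': 1→0 ⇒ 0;  out={3}∪out(0)={3}
  fail(21) 'dbbab': from fail(20)=0 chase 'b': 0 ⇒ 12;  out=∅∪out(12)=∅
  fail(6) 'ecebac': from fail(5)=24 chase 'c': 24 ⇒ 25;  out={0}∪out(25)={0,5}
  fail(22) 'dbbabd': from fail(21)=12 chase 'd': 12→0 ⇒ 17;  out={4}∪out(17)={4}

Scan:
[0] read 'e'  n0⇒n1
[1] read 'd'  n1⇒n17 (via fail)
[2] read 'c'  n17⇒n7 (via fail)
[3] read 'c'  n7⇒n8
[4] read 'e'  n8⇒n1 (via fail)
[5] read 'e'  n1⇒n10
[6] read 'c'  n10⇒n11  → match P2@[4:6]
[7] read 'e'  n11⇒n3 (via fail)
[8] read 'a'  n3⇒n0 (via fail)
[9] read 'a'  n0⇒n0
[10] read 'c'  n0⇒n7
[11] read 'b'  n7⇒n12 (via fail)
[12] read 'b'  n12⇒n12 (via fail)
[13] read 'e'  n12⇒n13
[14] read 'a'  n13⇒n14
[15] read 'e'  n14⇒n15
[16] read 'a'  n15⇒n16  → match P3@[12:16]
[17] read 'd'  n16⇒n17 (via fail)
[18] read 'a'  n17⇒n0 (via fail)
[19] read 'b'  n0⇒n12
[20] read 'e'  n12⇒n13
[21] read 'a'  n13⇒n14
[22] read 'e'  n14⇒n15
[23] read 'a'  n15⇒n16  → match P3@[19:23]
[24] read 'd'  n16⇒n17 (via fail)
[25] read 'b'  n17⇒n18
[26] read 'b'  n18⇒n19
[27] read 'a'  n19⇒n20
[28] read 'b'  n20⇒n21
[29] read 'd'  n21⇒n22  → match P4@[24:29]
[30] read 'e'  n22⇒n1 (via fail)
[31] read 'c'  n1⇒n2
[32] read 'e'  n2⇒n3
[33] read 'b'  n3⇒n4
[34] read 'a'  n4⇒n5
[35] read 'c'  n5⇒n6  → match P0@[30:35],P5@[32:35]
[36] read 'a'  n6⇒n0 (via fail)
[37] read 'd'  n0⇒n17
[38] read 'b'  n17⇒n18
[39] read 'b'  n18⇒n19
[40] read 'a'  n19⇒n20
[41] read 'b'  n20⇒n21
[42] read 'd'  n21⇒n22  → match P4@[37:42]
[43] read 'd'  n22⇒n17 (via fail)
[44] read 'd'  n17⇒n17 (via fail)
[45] read 'b'  n17⇒n18
[46] read 'a'  n18⇒n0 (via fail)
[47] read 'd'  n0⇒n17
[48] read 'e'  n17⇒n1 (via fail)
[49] read 'e'  n1⇒n10

All matches (sorted): [[6,2],[16,3],[23,3],[29,4],[35,0],[35,5],[42,4]]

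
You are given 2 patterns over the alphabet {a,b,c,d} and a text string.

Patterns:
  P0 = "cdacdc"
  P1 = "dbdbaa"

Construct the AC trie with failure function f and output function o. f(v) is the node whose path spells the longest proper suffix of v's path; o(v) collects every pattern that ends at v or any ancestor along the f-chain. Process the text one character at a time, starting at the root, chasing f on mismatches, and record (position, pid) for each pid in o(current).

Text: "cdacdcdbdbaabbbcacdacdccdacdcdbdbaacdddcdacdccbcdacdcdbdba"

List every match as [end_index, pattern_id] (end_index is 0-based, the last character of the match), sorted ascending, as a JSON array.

Build automaton:
Trie (insert patterns):
  n0 'ε': c→1 d→7
  n1 'c': d→2
  n2 'cd': a→3
  n3 'cda': c→4
  n4 'cdac': d→5
  n5 'cdacd': c→6
  n6 'cdacdc': ·  ←P0
  n7 'd': b→8
  n8 'db': d→9
  n9 'dbd': b→10
  n10 'dbdb': a→11
  n11 'dbdba': a→12
  n12 'dbdbaa': ·  ←P1

BFS fail/out derivation:
  n1('c'): parent n0 fail=0; on 'c' 0 → fail=0;  out ∅∪∅=∅
  n7('d'): parent n0 fail=0; on 'd' 0 → fail=0;  out ∅∪∅=∅
  n2('cd'): parent n1 fail=0; on 'd' 0 → fail=7;  out ∅∪∅=∅
  n8('db'): parent n7 fail=0; on 'b' 0 → fail=0;  out ∅∪∅=∅
  n3('cda'): parent n2 fail=7; on 'a' 7→0 → fail=0;  out ∅∪∅=∅
  n9('dbd'): parent n8 fail=0; on 'd' 0 → fail=7;  out ∅∪∅=∅
  n4('cdac'): parent n3 fail=0; on 'c' 0 → fail=1;  out ∅∪∅=∅
  n10('dbdb'): parent n9 fail=7; on 'b' 7 → fail=8;  out ∅∪∅=∅
  n5('cdacd'): parent n4 fail=1; on 'd' 1 → fail=2;  out ∅∪∅=∅
  n11('dbdba'): parent n10 fail=8; on 'a' 8→0 → fail=0;  out ∅∪∅=∅
  n6('cdacdc'): parent n5 fail=2; on 'c' 2→7→0 → fail=1;  out {0}∪∅={0}
  n12('dbdbaa'): parent n11 fail=0; on 'a' 0 → fail=0;  out {1}∪∅={1}

Scan:
i=0 'c': node 0→1
i=1 'd': node 1→2
i=2 'a': node 2→3
i=3 'c': node 3→4
i=4 'd': node 4→5
i=5 'c': node 5→6  ** P0@[0:5]
i=6 'd': node 6→2 (fail-walked)
i=7 'b': node 2→8 (fail-walked)
i=8 'd': node 8→9
i=9 'b': node 9→10
i=10 'a': node 10→11
i=11 'a': node 11→12  ** P1@[6:11]
i=12 'b': node 12→0 (fail-walked)
i=13 'b': node 0→0
i=14 'b': node 0→0
i=15 'c': node 0→1
i=16 'a': node 1→0 (fail-walked)
i=17 'c': node 0→1
i=18 'd': node 1→2
i=19 'a': node 2→3
i=20 'c': node 3→4
i=21 'd': node 4→5
i=22 'c': node 5→6  ** P0@[17:22]
i=23 'c': node 6→1 (fail-walked)
i=24 'd': node 1→2
i=25 'a': node 2→3
i=26 'c': node 3→4
i=27 'd': node 4→5
i=28 'c': node 5→6  ** P0@[23:28]
i=29 'd': node 6→2 (fail-walked)
i=30 'b': node 2→8 (fail-walked)
i=31 'd': node 8→9
i=32 'b': node 9→10
i=33 'a': node 10→11
i=34 'a': node 11→12  ** P1@[29:34]
i=35 'c': node 12→1 (fail-walked)
i=36 'd': node 1→2
i=37 'd': node 2→7 (fail-walked)
i=38 'd': node 7→7 (fail-walked)
i=39 'c': node 7→1 (fail-walked)
i=40 'd': node 1→2
i=41 'a': node 2→3
i=42 'c': node 3→4
i=43 'd': node 4→5
i=44 'c': node 5→6  ** P0@[39:44]
i=45 'c': node 6→1 (fail-walked)
i=46 'b': node 1→0 (fail-walked)
i=47 'c': node 0→1
i=48 'd': node 1→2
i=49 'a': node 2→3
i=50 'c': node 3→4
i=51 'd': node 4→5
i=52 'c': node 5→6  ** P0@[47:52]
i=53 'd': node 6→2 (fail-walked)
i=54 'b': node 2→8 (fail-walked)
i=55 'd': node 8→9
i=56 'b': node 9→10
i=57 'a': node 10→11

All matches (sorted): [[5,0],[11,1],[22,0],[28,0],[34,1],[44,0],[52,0]]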